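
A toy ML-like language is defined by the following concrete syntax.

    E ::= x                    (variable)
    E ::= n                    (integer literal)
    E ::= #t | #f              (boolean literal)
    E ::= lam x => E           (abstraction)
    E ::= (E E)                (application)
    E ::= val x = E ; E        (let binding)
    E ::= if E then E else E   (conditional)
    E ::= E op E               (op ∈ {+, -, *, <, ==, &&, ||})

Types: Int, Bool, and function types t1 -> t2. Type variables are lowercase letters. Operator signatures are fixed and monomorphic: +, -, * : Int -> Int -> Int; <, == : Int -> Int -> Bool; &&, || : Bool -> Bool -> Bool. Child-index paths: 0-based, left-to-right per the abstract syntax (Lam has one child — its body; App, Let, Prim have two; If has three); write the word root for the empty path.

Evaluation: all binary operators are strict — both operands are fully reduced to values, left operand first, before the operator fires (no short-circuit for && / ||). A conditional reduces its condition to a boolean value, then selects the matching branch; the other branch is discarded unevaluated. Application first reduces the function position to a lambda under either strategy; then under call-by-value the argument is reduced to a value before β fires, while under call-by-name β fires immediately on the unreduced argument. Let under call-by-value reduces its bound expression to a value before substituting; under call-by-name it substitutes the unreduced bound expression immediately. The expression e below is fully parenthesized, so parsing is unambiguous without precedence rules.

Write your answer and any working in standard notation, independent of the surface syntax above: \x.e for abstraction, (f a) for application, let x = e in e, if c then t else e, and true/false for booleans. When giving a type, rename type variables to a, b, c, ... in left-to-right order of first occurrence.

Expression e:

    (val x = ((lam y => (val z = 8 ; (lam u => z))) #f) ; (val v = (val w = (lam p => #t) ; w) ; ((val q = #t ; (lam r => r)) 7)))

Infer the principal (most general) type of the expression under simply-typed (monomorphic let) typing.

Answer: Int

Derivation:
let z : Int
z : Int
\u._ : b -> Int
\y._ : a -> b -> Int
  unify a -> b -> Int ~ Bool -> c
  unify a ~ Bool
  unify b -> Int ~ c
_ _ : b -> Int
let x : b -> Int
\p._ : d -> Bool
let w : d -> Bool
w : d -> Bool
let v : d -> Bool
let q : Bool
r : e
\r._ : e -> e
  unify e -> e ~ Int -> f
  unify e ~ Int
  unify Int ~ f
_ _ : Int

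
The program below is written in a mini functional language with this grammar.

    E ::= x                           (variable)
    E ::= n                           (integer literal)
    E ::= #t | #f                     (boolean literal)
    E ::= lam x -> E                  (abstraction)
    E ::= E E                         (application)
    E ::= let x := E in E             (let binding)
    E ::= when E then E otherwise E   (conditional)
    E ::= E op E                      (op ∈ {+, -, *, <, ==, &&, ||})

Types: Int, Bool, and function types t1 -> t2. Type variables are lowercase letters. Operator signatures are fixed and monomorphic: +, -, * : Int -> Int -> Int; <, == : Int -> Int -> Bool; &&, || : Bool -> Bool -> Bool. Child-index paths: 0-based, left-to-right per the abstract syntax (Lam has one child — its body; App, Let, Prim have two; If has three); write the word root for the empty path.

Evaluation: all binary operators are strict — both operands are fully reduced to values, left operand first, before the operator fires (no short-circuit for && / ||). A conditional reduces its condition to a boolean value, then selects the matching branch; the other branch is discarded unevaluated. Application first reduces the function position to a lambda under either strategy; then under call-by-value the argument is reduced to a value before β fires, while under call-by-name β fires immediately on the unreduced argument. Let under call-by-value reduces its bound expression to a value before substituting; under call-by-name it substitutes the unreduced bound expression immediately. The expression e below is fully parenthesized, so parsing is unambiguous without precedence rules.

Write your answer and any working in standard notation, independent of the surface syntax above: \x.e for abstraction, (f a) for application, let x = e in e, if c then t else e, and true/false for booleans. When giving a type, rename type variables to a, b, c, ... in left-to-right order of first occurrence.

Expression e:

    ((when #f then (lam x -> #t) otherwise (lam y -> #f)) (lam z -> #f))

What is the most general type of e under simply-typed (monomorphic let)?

Answer: Bool

Working:
  unify Bool ~ Bool
\x._ : a -> Bool
\y._ : b -> Bool
  unify a -> Bool ~ b -> Bool
  unify a ~ b
  unify Bool ~ Bool
\z._ : c -> Bool
  unify b -> Bool ~ (c -> Bool) -> d
  unify b ~ c -> Bool
  unify Bool ~ d
_ _ : Bool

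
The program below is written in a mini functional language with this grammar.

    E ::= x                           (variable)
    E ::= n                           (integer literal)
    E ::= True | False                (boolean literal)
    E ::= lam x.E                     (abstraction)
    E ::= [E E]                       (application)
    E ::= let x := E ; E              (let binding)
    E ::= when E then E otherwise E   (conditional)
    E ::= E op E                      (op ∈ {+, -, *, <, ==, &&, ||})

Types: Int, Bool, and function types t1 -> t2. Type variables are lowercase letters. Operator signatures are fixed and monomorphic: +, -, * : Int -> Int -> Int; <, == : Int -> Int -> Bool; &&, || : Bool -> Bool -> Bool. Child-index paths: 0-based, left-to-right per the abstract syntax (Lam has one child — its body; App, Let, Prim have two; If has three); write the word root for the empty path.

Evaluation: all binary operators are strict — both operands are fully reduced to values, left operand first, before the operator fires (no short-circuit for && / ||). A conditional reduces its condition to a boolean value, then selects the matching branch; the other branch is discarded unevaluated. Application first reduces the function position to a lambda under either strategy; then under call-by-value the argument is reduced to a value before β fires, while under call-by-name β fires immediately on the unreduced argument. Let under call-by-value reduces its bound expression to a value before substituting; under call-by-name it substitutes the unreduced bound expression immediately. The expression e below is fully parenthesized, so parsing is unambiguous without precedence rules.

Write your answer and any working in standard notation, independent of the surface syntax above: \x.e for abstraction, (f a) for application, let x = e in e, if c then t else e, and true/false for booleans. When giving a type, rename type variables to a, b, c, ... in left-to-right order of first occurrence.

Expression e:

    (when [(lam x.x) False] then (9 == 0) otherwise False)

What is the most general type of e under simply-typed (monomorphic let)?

Derivation:
x : a
\x._ : a -> a
  unify a -> a ~ Bool -> b
  unify a ~ Bool
  unify Bool ~ b
_ _ : Bool
  unify Bool ~ Bool
  unify Int ~ Int
  unify Int ~ Int
  unify Bool ~ Bool

Answer: Bool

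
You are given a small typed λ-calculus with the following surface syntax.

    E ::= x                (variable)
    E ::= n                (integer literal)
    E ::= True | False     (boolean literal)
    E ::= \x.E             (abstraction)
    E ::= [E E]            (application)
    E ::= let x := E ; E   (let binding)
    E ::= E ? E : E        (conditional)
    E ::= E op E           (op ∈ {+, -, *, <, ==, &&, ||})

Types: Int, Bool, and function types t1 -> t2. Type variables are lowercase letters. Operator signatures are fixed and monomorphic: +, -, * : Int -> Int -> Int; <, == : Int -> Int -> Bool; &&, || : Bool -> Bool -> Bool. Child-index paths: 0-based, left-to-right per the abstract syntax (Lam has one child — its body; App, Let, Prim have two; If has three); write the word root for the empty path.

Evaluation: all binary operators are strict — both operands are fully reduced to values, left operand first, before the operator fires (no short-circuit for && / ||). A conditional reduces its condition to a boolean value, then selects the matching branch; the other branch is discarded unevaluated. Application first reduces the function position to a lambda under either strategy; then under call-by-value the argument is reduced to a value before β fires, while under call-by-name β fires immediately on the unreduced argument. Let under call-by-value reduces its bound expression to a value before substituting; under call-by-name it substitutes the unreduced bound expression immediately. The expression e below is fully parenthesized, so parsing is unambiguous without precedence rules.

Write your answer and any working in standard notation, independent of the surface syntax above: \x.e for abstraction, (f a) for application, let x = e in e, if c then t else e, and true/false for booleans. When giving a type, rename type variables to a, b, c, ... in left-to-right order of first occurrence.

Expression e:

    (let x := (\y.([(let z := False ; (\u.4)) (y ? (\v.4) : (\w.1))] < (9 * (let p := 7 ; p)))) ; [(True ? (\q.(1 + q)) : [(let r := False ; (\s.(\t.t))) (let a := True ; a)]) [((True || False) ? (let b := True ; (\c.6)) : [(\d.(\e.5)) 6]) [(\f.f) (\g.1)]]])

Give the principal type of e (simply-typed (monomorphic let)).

Answer: Int

Trace:
let z : Bool
\u._ : b -> Int
y : a
  unify a ~ Bool
\v._ : c -> Int
\w._ : d -> Int
  unify c -> Int ~ d -> Int
  unify c ~ d
  unify Int ~ Int
  unify b -> Int ~ (d -> Int) -> e
  unify b ~ d -> Int
  unify Int ~ e
_ _ : Int
  unify Int ~ Int
  unify Int ~ Int
let p : Int
p : Int
  unify Int ~ Int
  unify Int ~ Int
\y._ : Bool -> Bool
let x : Bool -> Bool
  unify Bool ~ Bool
  unify Int ~ Int
q : f
  unify f ~ Int
\q._ : Int -> Int
let r : Bool
t : h
\t._ : h -> h
\s._ : g -> h -> h
let a : Bool
a : Bool
  unify g -> h -> h ~ Bool -> i
  unify g ~ Bool
  unify h -> h ~ i
_ _ : h -> h
  unify Int -> Int ~ h -> h
  unify Int ~ h
  unify Int ~ Int
  unify Bool ~ Bool
  unify Bool ~ Bool
  unify Bool ~ Bool
let b : Bool
\c._ : j -> Int
\e._ : l -> Int
\d._ : k -> l -> Int
  unify k -> l -> Int ~ Int -> m
  unify k ~ Int
  unify l -> Int ~ m
_ _ : l -> Int
  unify j -> Int ~ l -> Int
  unify j ~ l
  unify Int ~ Int
f : n
\f._ : n -> n
\g._ : o -> Int
  unify n -> n ~ (o -> Int) -> p
  unify n ~ o -> Int
  unify o -> Int ~ p
_ _ : o -> Int
  unify l -> Int ~ (o -> Int) -> q
  unify l ~ o -> Int
  unify Int ~ q
_ _ : Int
  unify Int -> Int ~ Int -> r
  unify Int ~ Int
  unify Int ~ r
_ _ : Int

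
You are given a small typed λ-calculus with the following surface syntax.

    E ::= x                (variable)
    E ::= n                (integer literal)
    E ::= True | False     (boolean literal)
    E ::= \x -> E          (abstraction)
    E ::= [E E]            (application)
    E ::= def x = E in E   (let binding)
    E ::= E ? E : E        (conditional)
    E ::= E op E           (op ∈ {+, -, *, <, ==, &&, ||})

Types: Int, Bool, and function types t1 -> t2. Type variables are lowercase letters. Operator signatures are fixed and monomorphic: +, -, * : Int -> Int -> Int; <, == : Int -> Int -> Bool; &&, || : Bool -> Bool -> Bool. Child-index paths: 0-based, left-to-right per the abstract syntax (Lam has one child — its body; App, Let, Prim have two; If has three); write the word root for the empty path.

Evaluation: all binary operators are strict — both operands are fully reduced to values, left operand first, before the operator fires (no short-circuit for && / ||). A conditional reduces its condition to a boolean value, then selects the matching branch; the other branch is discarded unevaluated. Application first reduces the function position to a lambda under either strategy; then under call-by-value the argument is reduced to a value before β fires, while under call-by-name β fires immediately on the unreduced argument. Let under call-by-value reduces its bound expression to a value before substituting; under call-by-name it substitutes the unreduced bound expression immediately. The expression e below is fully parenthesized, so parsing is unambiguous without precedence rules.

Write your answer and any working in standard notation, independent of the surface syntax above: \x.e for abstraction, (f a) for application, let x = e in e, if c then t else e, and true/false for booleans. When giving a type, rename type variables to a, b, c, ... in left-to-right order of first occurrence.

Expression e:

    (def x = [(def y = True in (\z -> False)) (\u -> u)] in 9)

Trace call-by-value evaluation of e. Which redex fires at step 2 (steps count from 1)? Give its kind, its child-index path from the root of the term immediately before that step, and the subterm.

Answer: beta at 0 : ((\z.false) (\u.u))

Working:
step 0: (let x = ((let y = true in (\z.false)) (\u.u)) in 9)
step 1: [let@0.0] (let x = ((\z.false) (\u.u)) in 9)
step 2: [beta@0] (let x = false in 9)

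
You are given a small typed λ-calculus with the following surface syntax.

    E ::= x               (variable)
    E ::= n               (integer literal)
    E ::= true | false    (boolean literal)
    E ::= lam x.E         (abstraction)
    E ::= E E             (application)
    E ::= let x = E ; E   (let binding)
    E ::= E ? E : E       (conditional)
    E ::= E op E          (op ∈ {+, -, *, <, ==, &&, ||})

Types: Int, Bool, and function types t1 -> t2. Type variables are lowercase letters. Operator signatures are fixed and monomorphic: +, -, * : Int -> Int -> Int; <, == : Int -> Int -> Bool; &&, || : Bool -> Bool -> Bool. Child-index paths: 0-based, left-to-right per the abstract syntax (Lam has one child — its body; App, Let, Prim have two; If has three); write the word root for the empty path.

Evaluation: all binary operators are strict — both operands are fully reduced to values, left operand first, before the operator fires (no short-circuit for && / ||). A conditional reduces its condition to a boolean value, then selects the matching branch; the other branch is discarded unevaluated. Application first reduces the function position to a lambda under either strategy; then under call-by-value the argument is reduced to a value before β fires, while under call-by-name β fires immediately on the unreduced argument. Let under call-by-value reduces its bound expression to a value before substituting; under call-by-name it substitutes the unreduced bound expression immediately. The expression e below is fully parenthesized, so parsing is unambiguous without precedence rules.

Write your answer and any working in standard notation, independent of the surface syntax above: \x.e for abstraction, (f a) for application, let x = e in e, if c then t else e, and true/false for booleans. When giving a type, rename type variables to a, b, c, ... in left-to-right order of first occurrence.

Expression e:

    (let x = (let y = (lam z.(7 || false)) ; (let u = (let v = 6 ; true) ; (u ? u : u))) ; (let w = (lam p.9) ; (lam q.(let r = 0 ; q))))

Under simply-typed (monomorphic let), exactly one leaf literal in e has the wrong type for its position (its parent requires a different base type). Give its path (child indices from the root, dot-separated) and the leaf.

Answer: 0.0.0.0 : 7

Working:
  unify Int ~ Bool
  FAIL: mismatch Int ~ Bool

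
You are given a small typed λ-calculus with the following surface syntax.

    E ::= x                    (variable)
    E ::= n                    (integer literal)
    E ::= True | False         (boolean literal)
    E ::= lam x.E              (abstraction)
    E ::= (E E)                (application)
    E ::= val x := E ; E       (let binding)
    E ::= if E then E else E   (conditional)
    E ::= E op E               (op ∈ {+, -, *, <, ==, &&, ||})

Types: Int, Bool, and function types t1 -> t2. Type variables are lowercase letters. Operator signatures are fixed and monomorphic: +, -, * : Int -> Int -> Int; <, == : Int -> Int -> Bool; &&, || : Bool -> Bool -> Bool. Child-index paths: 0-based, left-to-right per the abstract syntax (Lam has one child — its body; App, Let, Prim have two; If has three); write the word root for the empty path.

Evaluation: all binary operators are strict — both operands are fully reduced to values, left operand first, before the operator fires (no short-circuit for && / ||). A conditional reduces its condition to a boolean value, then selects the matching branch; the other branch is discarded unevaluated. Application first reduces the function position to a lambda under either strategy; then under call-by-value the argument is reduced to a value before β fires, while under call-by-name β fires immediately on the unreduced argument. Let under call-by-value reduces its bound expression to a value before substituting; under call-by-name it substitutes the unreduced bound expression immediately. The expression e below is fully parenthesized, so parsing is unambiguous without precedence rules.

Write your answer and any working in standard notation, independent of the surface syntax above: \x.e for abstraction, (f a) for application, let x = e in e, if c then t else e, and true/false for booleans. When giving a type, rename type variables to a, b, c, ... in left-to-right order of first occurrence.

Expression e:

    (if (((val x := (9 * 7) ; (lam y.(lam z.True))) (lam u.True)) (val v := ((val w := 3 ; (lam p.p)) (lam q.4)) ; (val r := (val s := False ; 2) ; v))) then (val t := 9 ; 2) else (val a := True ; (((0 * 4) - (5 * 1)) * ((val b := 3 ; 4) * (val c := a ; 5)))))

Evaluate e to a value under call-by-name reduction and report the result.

Trace:
step 0: (if (((let x = (9 * 7) in (\y.(\z.true))) (\u.true)) (let v = ((let w = 3 in (\p.p)) (\q.4)) in (let r = (let s = false in 2) in v))) then (let t = 9 in 2) else (let a = true in (((0 * 4) - (5 * 1)) * ((let b = 3 in 4) * (let c = a in 5)))))
step 1: [let@0.0.0] (if (((\y.(\z.true)) (\u.true)) (let v = ((let w = 3 in (\p.p)) (\q.4)) in (let r = (let s = false in 2) in v))) then (let t = 9 in 2) else (let a = true in (((0 * 4) - (5 * 1)) * ((let b = 3 in 4) * (let c = a in 5)))))
step 2: [beta@0.0] (if ((\z.true) (let v = ((let w = 3 in (\p.p)) (\q.4)) in (let r = (let s = false in 2) in v))) then (let t = 9 in 2) else (let a = true in (((0 * 4) - (5 * 1)) * ((let b = 3 in 4) * (let c = a in 5)))))
step 3: [beta@0] (if true then (let t = 9 in 2) else (let a = true in (((0 * 4) - (5 * 1)) * ((let b = 3 in 4) * (let c = a in 5)))))
step 4: [if@root] (let t = 9 in 2)
step 5: [let@root] 2

Answer: 2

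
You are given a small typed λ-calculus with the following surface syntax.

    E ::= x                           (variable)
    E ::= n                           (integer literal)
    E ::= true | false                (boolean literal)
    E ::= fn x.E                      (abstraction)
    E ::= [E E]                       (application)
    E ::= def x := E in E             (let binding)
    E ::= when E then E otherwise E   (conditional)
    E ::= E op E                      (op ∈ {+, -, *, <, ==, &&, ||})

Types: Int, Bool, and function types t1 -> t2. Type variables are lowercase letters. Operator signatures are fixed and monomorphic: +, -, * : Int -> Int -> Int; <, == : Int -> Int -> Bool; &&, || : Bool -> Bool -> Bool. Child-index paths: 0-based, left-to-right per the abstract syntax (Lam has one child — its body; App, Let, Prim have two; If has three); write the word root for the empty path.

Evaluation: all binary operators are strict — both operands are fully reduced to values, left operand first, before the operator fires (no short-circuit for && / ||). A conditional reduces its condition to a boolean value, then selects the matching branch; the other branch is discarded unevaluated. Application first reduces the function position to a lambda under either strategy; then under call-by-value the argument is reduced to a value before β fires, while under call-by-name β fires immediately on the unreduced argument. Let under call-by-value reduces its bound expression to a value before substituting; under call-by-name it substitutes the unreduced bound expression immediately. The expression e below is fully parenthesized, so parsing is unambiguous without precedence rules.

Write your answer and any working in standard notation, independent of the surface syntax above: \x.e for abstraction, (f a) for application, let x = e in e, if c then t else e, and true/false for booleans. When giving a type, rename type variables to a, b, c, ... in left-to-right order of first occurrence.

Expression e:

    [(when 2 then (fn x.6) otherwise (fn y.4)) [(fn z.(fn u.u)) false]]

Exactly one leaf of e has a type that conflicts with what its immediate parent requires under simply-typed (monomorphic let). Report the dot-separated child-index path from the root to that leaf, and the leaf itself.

Derivation:
  unify Int ~ Bool
  FAIL: mismatch Int ~ Bool

Answer: 0.0 : 2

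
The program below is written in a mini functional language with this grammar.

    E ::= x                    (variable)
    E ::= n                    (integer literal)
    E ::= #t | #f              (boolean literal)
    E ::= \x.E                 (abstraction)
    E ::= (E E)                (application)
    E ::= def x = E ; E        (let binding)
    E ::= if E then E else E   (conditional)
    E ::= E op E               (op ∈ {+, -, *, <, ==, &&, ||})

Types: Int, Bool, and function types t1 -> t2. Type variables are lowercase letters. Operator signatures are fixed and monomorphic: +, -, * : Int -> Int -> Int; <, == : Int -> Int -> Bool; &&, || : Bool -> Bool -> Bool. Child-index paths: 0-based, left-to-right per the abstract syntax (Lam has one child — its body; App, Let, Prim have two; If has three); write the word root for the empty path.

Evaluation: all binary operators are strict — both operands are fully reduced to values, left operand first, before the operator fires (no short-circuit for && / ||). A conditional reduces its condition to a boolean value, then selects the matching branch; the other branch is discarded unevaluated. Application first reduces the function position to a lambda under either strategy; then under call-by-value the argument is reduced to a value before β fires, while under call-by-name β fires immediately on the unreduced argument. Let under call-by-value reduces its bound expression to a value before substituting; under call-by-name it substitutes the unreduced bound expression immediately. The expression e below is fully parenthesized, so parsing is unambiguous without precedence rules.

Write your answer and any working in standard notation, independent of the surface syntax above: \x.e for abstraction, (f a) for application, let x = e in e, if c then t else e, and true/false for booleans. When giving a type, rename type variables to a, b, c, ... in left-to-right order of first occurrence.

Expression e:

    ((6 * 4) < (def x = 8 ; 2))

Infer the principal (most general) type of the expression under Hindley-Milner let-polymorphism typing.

Answer: Bool

Trace:
  unify Int ~ Int
  unify Int ~ Int
  unify Int ~ Int
let x : Int
  unify Int ~ Int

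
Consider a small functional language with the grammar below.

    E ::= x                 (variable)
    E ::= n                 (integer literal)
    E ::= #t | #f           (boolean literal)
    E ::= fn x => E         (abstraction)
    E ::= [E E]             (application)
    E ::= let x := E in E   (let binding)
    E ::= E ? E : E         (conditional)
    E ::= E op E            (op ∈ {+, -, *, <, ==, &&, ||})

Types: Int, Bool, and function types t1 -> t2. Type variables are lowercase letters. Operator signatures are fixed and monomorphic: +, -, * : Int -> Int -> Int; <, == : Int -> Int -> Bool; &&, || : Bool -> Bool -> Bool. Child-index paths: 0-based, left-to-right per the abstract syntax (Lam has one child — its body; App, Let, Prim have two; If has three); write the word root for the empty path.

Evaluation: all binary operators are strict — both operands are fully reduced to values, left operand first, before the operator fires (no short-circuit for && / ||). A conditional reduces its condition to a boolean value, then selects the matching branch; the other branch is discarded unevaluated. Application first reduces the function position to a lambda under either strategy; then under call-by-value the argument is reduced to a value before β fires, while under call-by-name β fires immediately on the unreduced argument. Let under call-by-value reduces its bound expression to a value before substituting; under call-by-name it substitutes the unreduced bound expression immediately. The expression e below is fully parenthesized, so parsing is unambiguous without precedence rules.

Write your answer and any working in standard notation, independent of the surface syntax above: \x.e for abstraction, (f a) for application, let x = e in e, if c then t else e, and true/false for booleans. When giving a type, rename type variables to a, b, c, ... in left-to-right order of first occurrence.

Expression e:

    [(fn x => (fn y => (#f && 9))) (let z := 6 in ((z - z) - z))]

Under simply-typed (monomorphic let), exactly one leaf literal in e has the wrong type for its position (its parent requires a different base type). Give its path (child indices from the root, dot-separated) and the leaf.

Working:
  unify Bool ~ Bool
  unify Int ~ Bool
  FAIL: mismatch Int ~ Bool

Answer: 0.0.0.1 : 9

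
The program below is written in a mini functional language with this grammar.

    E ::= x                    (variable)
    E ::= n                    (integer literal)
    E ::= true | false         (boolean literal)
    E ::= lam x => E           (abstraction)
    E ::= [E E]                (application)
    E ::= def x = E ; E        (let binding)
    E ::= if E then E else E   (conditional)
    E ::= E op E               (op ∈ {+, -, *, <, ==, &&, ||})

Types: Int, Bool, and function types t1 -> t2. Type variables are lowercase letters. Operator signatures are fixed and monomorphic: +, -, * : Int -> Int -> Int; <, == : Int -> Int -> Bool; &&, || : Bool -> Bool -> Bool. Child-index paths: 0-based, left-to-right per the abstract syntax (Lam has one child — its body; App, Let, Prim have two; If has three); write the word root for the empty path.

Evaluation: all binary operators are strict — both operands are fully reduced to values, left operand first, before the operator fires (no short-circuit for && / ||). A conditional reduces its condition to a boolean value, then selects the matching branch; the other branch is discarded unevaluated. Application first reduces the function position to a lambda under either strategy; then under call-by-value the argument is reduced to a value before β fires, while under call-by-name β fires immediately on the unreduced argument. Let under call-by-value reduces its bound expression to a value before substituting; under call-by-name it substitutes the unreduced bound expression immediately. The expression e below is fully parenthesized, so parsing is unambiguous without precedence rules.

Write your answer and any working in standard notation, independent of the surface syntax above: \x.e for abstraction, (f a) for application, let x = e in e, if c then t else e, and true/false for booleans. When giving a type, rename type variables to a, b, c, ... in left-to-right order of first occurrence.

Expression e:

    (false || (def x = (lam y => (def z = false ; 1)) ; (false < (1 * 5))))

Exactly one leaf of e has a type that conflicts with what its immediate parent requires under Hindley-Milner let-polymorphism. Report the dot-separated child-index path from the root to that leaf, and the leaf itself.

Answer: 1.1.0 : false

Trace:
  unify Bool ~ Bool
let z : Bool
\y._ : a -> Int
let x : forall. a -> Int
  unify Bool ~ Int
  FAIL: mismatch Bool ~ Int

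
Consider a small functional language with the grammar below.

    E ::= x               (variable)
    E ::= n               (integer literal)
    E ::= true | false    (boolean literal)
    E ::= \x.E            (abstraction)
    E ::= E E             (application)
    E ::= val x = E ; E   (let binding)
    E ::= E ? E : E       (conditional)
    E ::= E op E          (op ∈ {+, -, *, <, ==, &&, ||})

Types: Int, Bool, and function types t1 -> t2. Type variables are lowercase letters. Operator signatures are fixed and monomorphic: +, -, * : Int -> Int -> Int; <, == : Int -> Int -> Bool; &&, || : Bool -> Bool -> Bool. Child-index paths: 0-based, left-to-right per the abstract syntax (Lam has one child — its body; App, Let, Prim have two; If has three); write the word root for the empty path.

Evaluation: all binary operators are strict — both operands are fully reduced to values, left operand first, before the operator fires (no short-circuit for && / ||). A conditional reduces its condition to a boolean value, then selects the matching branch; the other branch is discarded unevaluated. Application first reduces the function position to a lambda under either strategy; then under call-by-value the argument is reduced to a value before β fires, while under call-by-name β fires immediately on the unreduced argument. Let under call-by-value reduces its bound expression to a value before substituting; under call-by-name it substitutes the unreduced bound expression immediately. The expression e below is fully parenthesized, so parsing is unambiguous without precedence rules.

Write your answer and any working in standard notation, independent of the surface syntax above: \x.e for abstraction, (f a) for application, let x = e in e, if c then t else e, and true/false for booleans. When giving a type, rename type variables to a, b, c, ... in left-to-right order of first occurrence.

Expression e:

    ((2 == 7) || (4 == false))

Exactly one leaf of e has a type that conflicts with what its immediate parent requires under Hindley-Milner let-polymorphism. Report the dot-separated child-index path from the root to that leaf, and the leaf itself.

Answer: 1.1 : false

Trace:
  unify Int ~ Int
  unify Int ~ Int
  unify Bool ~ Bool
  unify Int ~ Int
  unify Bool ~ Int
  FAIL: mismatch Bool ~ Int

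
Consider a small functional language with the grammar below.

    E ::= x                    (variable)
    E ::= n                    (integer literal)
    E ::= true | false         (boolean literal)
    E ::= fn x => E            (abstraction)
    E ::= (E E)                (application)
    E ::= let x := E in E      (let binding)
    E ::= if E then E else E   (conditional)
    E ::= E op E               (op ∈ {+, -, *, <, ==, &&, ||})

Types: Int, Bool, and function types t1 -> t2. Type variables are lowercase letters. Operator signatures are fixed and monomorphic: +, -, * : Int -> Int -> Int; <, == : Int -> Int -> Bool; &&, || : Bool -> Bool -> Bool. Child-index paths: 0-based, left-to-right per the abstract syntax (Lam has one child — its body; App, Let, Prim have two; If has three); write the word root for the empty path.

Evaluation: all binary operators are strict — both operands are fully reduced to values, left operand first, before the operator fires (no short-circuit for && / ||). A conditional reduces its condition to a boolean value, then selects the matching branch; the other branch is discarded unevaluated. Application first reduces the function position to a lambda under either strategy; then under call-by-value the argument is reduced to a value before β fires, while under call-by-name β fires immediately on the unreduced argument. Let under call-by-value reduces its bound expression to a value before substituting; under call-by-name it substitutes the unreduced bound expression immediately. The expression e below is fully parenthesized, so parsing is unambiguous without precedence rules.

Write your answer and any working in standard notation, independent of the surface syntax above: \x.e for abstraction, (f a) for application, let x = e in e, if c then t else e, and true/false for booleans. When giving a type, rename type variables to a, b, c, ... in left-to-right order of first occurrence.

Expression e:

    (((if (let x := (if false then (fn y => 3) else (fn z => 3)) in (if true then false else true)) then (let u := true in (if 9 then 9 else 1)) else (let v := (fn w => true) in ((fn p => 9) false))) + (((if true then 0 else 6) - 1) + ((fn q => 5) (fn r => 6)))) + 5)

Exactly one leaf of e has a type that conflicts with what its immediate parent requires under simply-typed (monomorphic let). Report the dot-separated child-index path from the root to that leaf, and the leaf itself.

Derivation:
  unify Bool ~ Bool
\y._ : a -> Int
\z._ : b -> Int
  unify a -> Int ~ b -> Int
  unify a ~ b
  unify Int ~ Int
let x : b -> Int
  unify Bool ~ Bool
  unify Bool ~ Bool
  unify Bool ~ Bool
let u : Bool
  unify Int ~ Bool
  FAIL: mismatch Int ~ Bool

Answer: 0.0.1.1.0 : 9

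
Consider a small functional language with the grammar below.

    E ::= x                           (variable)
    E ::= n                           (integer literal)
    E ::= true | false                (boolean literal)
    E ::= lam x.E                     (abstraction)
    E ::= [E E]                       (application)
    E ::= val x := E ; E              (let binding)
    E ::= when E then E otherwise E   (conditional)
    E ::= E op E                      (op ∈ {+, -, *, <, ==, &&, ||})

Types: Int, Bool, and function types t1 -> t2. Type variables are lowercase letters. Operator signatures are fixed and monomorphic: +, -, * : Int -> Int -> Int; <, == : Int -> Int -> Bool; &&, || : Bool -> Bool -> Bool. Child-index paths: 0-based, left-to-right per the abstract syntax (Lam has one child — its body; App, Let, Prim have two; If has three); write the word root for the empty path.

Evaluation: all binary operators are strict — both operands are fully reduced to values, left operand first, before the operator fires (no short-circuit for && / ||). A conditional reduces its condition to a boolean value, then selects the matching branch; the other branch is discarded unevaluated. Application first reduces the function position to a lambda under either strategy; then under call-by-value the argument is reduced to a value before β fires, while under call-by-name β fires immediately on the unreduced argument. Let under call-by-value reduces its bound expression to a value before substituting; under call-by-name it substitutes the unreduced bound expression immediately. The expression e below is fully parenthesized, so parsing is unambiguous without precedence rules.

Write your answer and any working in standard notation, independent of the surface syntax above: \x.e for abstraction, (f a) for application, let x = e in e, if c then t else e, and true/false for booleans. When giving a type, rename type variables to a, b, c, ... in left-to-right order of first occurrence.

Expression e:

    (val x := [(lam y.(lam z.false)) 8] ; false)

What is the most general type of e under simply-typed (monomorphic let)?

Working:
\z._ : b -> Bool
\y._ : a -> b -> Bool
  unify a -> b -> Bool ~ Int -> c
  unify a ~ Int
  unify b -> Bool ~ c
_ _ : b -> Bool
let x : b -> Bool

Answer: Bool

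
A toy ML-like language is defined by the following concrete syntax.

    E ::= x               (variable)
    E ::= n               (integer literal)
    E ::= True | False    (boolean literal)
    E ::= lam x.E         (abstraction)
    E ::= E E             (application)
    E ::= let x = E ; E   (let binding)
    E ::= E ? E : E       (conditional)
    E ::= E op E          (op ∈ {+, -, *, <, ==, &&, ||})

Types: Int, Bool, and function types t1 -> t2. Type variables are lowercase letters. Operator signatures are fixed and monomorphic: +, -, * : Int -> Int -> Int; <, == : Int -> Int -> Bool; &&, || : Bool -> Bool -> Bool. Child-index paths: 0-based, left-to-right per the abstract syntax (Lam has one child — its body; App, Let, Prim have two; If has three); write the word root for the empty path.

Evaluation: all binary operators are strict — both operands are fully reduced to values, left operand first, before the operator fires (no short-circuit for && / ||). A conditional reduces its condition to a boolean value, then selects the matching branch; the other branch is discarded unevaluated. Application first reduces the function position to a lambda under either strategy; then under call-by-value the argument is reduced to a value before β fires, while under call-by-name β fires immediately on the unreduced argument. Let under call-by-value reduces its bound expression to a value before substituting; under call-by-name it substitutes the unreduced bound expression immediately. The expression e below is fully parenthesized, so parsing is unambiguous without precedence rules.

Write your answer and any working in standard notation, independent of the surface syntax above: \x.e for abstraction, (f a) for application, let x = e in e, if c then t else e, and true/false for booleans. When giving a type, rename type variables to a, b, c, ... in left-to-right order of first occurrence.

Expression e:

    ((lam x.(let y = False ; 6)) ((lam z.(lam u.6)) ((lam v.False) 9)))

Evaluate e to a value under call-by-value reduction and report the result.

Derivation:
step 0: ((\x.(let y = false in 6)) ((\z.(\u.6)) ((\v.false) 9)))
step 1: [beta@1.1] ((\x.(let y = false in 6)) ((\z.(\u.6)) false))
step 2: [beta@1] ((\x.(let y = false in 6)) (\u.6))
step 3: [beta@root] (let y = false in 6)
step 4: [let@root] 6

Answer: 6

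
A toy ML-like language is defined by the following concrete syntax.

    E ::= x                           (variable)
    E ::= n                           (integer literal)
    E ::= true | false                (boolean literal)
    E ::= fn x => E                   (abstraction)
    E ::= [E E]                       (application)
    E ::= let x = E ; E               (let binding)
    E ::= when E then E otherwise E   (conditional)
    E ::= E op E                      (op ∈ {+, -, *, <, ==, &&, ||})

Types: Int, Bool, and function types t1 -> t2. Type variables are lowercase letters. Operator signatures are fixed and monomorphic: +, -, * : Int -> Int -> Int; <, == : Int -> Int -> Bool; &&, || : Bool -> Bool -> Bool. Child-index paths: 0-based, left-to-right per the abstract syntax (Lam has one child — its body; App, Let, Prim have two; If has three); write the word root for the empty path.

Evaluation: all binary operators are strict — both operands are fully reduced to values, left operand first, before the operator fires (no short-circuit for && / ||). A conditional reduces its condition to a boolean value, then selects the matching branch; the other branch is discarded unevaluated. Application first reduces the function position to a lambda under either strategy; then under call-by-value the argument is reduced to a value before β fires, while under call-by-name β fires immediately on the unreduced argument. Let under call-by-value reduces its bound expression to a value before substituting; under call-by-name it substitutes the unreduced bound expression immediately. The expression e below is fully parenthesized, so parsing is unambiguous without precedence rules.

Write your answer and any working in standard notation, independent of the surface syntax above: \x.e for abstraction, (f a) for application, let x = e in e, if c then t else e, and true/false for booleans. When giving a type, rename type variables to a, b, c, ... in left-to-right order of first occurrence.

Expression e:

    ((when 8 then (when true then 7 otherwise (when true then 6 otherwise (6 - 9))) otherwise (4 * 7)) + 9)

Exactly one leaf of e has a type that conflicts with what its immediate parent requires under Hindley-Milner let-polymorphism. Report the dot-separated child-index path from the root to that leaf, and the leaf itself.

Working:
  unify Int ~ Bool
  FAIL: mismatch Int ~ Bool

Answer: 0.0 : 8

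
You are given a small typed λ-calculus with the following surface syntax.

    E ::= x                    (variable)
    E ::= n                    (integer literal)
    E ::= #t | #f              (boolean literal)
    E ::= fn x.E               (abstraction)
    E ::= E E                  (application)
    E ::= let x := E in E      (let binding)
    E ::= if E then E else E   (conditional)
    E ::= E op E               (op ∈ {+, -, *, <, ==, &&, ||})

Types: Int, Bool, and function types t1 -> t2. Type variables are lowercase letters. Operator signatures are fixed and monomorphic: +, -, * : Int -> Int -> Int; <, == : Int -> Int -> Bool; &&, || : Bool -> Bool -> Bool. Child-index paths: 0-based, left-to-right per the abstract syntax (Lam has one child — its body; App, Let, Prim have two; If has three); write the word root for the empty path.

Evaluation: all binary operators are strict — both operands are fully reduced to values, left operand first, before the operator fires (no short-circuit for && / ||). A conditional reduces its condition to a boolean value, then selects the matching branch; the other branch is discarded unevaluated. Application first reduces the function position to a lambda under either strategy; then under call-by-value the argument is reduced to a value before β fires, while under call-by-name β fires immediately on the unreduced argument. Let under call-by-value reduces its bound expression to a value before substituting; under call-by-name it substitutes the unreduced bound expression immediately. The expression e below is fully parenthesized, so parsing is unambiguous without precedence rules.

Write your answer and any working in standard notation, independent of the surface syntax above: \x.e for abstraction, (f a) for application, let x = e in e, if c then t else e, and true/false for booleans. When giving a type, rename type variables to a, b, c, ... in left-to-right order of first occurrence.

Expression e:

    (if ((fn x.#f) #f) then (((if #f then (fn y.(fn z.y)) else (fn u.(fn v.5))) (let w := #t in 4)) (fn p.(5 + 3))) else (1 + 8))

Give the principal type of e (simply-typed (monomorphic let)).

Answer: Int

Working:
\x._ : a -> Bool
  unify a -> Bool ~ Bool -> b
  unify a ~ Bool
  unify Bool ~ b
_ _ : Bool
  unify Bool ~ Bool
  unify Bool ~ Bool
y : c
\z._ : d -> c
\y._ : c -> d -> c
\v._ : f -> Int
\u._ : e -> f -> Int
  unify c -> d -> c ~ e -> f -> Int
  unify c ~ e
  unify d -> e ~ f -> Int
  unify d ~ f
  unify e ~ Int
let w : Bool
  unify Int -> f -> Int ~ Int -> g
  unify Int ~ Int
  unify f -> Int ~ g
_ _ : f -> Int
  unify Int ~ Int
  unify Int ~ Int
\p._ : h -> Int
  unify f -> Int ~ (h -> Int) -> i
  unify f ~ h -> Int
  unify Int ~ i
_ _ : Int
  unify Int ~ Int
  unify Int ~ Int
  unify Int ~ Int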